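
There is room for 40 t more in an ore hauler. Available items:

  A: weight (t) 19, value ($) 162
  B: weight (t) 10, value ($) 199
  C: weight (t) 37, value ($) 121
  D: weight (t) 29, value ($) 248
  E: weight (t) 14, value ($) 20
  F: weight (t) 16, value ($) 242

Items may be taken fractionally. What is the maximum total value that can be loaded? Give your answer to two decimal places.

Sort by value per unit weight and fill in that order.
Ratios (sorted): B 19.90, F 15.12, D 8.55, A 8.53, C 3.27, E 1.43
take B (10 @ 199); take F (16 @ 242); take 14/29 of D → 119.72. Capacity used 40/40.
Total value = 560.72

560.72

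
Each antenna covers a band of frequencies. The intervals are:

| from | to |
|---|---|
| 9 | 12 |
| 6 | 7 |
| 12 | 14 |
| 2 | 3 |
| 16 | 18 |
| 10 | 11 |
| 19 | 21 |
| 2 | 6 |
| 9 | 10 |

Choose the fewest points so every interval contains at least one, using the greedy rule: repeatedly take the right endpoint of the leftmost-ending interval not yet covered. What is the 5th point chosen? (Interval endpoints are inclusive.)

18

Sort by right endpoint; whenever an interval is uncovered, place a point at its right end.
Sorted: [2,3] [2,6] [6,7] [9,10] [10,11] [9,12] [12,14] [16,18] [19,21]
{[2,3],[2,6]} hit by 3; {[6,7]} hit by 7; {[9,10],[10,11],[9,12]} hit by 10; {[12,14]} hit by 14; {[16,18]} hit by 18; {[19,21]} hit by 21.
Points: 3, 7, 10, 14, 18, 21 (6 total).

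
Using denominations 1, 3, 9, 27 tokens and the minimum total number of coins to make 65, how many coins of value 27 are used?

2

Use the largest denomination that fits, subtract, and repeat.
65 = 2×27 + 1×9 + 2×1
Count of 27: 2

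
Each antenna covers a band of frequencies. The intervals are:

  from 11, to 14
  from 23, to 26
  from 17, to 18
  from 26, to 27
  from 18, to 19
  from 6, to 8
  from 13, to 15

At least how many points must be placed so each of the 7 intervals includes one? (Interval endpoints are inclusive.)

Sort by right endpoint; whenever an interval is uncovered, place a point at its right end.
Sorted: [6,8] [11,14] [13,15] [17,18] [18,19] [23,26] [26,27]
{[6,8]} hit by 8; {[11,14],[13,15]} hit by 14; {[17,18],[18,19]} hit by 18; {[23,26],[26,27]} hit by 26.
Points: 8, 14, 18, 26 (4 total).

4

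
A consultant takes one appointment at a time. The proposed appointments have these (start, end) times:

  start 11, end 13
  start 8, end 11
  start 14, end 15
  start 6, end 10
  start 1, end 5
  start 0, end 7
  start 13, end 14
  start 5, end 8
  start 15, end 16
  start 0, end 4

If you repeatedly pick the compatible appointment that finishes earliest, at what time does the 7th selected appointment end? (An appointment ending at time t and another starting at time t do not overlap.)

16

Sorted by end: (0,4)  (1,5)  (0,7)  (5,8)  (6,10)  (8,11)  (11,13)  (13,14)  (14,15)  (15,16)
take (0,4); take (5,8); skip (6,10); take (8,11); take (11,13); take (13,14); take (14,15); take (15,16).
Selected: (0,4) (5,8) (8,11) (11,13) (13,14) (14,15) (15,16)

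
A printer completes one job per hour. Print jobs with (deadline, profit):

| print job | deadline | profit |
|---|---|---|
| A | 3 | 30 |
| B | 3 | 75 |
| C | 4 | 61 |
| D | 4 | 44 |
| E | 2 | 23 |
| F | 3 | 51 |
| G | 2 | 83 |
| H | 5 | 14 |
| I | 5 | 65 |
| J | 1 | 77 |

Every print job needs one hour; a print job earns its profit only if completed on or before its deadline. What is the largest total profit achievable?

361

By profit: G(d2,83), J(d1,77), B(d3,75), I(d5,65), C(d4,61), F(d3,51), D(d4,44), A(d3,30), E(d2,23), H(d5,14)
G→slot 2; J→slot 1; B→slot 3; I→slot 5; C→slot 4; F skipped; D skipped; A skipped; E skipped; H skipped.
Profit = 77 + 83 + 75 + 61 + 65 = 361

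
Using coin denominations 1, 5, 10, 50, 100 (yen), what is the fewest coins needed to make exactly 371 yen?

Greedy: take as many of the largest coin as possible, then repeat with the remainder.
371 − 3×100→71 − 1×50→21 − 2×10→1 − 1×1→0
Total coins = 3 + 1 + 2 + 1 = 7

7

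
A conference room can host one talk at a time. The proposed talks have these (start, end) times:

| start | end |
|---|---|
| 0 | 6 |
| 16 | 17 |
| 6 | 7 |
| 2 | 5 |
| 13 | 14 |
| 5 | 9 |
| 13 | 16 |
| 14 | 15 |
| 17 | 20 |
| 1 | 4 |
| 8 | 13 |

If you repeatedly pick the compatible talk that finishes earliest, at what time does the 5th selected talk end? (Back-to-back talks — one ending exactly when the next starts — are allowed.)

15

Order by finish time; keep every interval that doesn't clash with the previous kept one.
Sorted by end: (1,4)  (2,5)  (0,6)  (6,7)  (5,9)  (8,13)  (13,14)  (14,15)  (13,16)  (16,17)  (17,20)
take (1,4); skip (0,6); take (6,7); take (8,13); take (13,14); take (14,15); skip (13,16); take (16,17); take (17,20).
Selected: (1,4) (6,7) (8,13) (13,14) (14,15) (16,17) (17,20)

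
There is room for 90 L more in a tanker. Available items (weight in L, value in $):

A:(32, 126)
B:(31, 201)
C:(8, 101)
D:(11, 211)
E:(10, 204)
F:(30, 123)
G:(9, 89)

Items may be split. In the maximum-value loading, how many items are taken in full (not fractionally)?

5

Sort by value per unit weight and fill in that order.
Ratios (sorted): E 20.40, D 19.18, C 12.62, G 9.89, B 6.48, F 4.10, A 3.94
take E (10 @ 204); take D (11 @ 211); take C (8 @ 101); take G (9 @ 89); take B (31 @ 201); take 21/30 of F → 86.10. Capacity used 90/90.
5 item(s) taken whole; one partial (take 21/30 of F).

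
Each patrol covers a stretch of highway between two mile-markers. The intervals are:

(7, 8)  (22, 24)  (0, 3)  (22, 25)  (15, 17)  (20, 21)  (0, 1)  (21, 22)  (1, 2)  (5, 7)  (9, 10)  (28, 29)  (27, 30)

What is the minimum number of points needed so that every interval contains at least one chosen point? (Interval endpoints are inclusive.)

7

Sort by right endpoint; whenever an interval is uncovered, place a point at its right end.
By right end: [0,1]  [1,2]  [0,3]  [5,7]  [7,8]  [9,10]  [15,17]  [20,21]  [21,22]  [22,24]  [22,25]  [28,29]  [27,30]
[0,1] uncovered → point at 1; [5,7] uncovered → point at 7; [9,10] uncovered → point at 10; [15,17] uncovered → point at 17; [20,21] uncovered → point at 21; [22,24] uncovered → point at 24; [28,29] uncovered → point at 29.
Points: 1, 7, 10, 17, 21, 24, 29 (7 total).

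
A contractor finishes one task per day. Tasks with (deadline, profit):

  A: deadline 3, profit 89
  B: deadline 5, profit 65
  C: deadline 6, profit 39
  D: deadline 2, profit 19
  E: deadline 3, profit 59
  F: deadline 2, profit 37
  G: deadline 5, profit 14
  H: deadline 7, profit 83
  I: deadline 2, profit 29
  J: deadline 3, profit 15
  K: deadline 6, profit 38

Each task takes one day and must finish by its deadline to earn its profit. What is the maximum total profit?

Take jobs in profit order; each goes to the latest open slot no later than its deadline.
Profit order: A=89 H=83 B=65 E=59 C=39 K=38 F=37 I=29 D=19 J=15 G=14
Assign: A→slot 3, H→slot 7, B→slot 5, E→slot 2, C→slot 6, K→slot 4, F→slot 1, I skipped, D skipped, J skipped, G skipped.
Slots: [1:F] [2:E] [3:A] [4:K] [5:B] [6:C] [7:H]
Profit = 37 + 59 + 89 + 38 + 65 + 39 + 83 = 410

410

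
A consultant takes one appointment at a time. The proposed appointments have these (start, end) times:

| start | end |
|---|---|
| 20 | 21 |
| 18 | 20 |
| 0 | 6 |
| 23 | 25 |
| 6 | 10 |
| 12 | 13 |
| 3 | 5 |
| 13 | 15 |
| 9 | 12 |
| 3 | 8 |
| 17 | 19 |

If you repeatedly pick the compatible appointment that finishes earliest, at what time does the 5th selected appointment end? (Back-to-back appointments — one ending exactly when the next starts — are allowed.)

Order by finish time; keep every interval that doesn't clash with the previous kept one.
By end time: (3,5), (0,6), (3,8), (6,10), (9,12), (12,13), (13,15), (17,19), (18,20), (20,21), (23,25).
Pick (3,5); next start ≥ 5 → (6,10); next start ≥ 10 → (12,13); next start ≥ 13 → (13,15); next start ≥ 15 → (17,19); next start ≥ 19 → (20,21); next start ≥ 21 → (23,25).
Selected: (3,5) (6,10) (12,13) (13,15) (17,19) (20,21) (23,25)

19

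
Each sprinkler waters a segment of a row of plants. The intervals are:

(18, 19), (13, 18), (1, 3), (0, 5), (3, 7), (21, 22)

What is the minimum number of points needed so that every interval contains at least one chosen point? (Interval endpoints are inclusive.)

Sorted: [1,3] [0,5] [3,7] [13,18] [18,19] [21,22]
{[1,3],[0,5],[3,7]} hit by 3; {[13,18],[18,19]} hit by 18; {[21,22]} hit by 22.
Points: 3, 18, 22 (3 total).

3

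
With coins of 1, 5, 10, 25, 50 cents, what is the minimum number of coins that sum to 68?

Greedy: take as many of the largest coin as possible, then repeat with the remainder.
68 = 1×50 + 1×10 + 1×5 + 3×1
Total coins = 1 + 1 + 1 + 3 = 6

6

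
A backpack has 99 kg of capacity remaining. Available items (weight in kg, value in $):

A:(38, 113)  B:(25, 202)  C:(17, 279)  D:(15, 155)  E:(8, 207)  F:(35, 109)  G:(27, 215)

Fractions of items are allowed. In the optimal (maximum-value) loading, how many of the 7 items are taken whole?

Greedy by value/weight ratio, highest first.
Order: E (207/8=25.88) > C (279/17=16.41) > D (155/15=10.33) > B (202/25=8.08) > G (215/27=7.96) > F (109/35=3.11) > A (113/38=2.97)
Fill: take E (8 @ 207) → take C (17 @ 279) → take D (15 @ 155) → take B (25 @ 202) → take G (27 @ 215) → take 7/35 of F → 21.80; 99/99 used.
5 item(s) taken whole; one partial (take 7/35 of F).

5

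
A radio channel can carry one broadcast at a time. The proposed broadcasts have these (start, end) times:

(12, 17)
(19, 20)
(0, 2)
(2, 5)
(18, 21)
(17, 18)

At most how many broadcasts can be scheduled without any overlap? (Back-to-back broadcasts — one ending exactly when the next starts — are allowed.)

Order by finish time; keep every interval that doesn't clash with the previous kept one.
By end time: (0,2), (2,5), (12,17), (17,18), (19,20), (18,21).
Pick (0,2); next start ≥ 2 → (2,5); next start ≥ 5 → (12,17); next start ≥ 17 → (17,18); next start ≥ 18 → (19,20).
Selected 5 broadcasts.

5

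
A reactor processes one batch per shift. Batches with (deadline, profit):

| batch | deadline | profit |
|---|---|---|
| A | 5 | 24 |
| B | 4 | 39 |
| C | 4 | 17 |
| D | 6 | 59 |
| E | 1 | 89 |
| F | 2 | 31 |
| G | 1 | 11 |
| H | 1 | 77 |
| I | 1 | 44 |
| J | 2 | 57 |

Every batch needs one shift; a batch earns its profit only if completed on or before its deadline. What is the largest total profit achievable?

285

Profit order: E=89 H=77 D=59 J=57 I=44 B=39 F=31 A=24 C=17 G=11
Assign: E→slot 1, H skipped, D→slot 6, J→slot 2, I skipped, B→slot 4, F skipped, A→slot 5, C→slot 3, G skipped.
Slots: [1:E] [2:J] [3:C] [4:B] [5:A] [6:D]
Profit = 89 + 57 + 17 + 39 + 24 + 59 = 285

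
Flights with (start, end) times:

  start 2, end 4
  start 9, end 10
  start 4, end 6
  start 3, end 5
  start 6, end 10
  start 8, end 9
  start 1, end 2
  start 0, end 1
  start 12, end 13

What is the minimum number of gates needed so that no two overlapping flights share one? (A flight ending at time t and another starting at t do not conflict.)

The answer is the maximum number of intervals overlapping at any instant.
Events (time:±→running): 0:+→1 1:-→0 1:+→1 2:-→0 2:+→1 3:+→2 … peak 2.

2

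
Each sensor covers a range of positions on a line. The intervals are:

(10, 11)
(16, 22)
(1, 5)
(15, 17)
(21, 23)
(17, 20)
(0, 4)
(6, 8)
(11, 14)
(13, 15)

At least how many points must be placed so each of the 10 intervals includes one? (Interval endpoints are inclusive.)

6

Process intervals by earliest right end; each time one isn't hit yet, stab at its right endpoint.
By right end: [0,4]  [1,5]  [6,8]  [10,11]  [11,14]  [13,15]  [15,17]  [17,20]  [16,22]  [21,23]
[0,4] uncovered → point at 4; [6,8] uncovered → point at 8; [10,11] uncovered → point at 11; [13,15] uncovered → point at 15; [17,20] uncovered → point at 20; [21,23] uncovered → point at 23.
Points: 4, 8, 11, 15, 20, 23 (6 total).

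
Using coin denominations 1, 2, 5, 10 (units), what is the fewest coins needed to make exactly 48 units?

7

Use the largest denomination that fits, subtract, and repeat.
48 − 4×10→8 − 1×5→3 − 1×2→1 − 1×1→0
Total coins = 4 + 1 + 1 + 1 = 7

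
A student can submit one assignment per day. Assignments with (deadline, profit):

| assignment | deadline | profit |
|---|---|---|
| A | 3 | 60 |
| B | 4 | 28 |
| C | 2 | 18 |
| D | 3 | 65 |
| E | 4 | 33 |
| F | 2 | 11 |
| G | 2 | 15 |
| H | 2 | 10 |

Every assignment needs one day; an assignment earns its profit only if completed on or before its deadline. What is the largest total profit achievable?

186

Sort by profit descending; place each in the latest free slot ≤ its deadline.
Profit order: D=65 A=60 E=33 B=28 C=18 G=15 F=11 H=10
Assign: D→slot 3, A→slot 2, E→slot 4, B→slot 1, C skipped, G skipped, F skipped, H skipped.
Slots: [1:B] [2:A] [3:D] [4:E]
Profit = 28 + 60 + 65 + 33 = 186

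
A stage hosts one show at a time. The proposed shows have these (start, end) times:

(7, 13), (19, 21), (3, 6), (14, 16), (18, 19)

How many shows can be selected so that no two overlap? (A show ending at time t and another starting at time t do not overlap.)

By end time: (3,6), (7,13), (14,16), (18,19), (19,21).
Pick (3,6); next start ≥ 6 → (7,13); next start ≥ 13 → (14,16); next start ≥ 16 → (18,19); next start ≥ 19 → (19,21).
Selected 5 shows.

5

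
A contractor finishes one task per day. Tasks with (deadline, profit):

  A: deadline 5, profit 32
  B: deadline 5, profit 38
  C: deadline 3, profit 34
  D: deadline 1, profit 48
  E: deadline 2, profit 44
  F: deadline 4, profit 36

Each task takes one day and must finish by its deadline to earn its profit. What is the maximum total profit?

Profit order: D=48 E=44 B=38 F=36 C=34 A=32
Assign: D→slot 1, E→slot 2, B→slot 5, F→slot 4, C→slot 3, A skipped.
Slots: [1:D] [2:E] [3:C] [4:F] [5:B]
Profit = 48 + 44 + 34 + 36 + 38 = 200

200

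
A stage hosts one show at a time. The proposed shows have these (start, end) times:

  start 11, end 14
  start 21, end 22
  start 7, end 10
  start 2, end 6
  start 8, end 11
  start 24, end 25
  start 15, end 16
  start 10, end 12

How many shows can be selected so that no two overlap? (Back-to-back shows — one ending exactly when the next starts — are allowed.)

6

Greedy by earliest finish: after sorting by end time, pick each interval compatible with the last pick.
Sorted by end: (2,6)  (7,10)  (8,11)  (10,12)  (11,14)  (15,16)  (21,22)  (24,25)
take (2,6); take (7,10); take (10,12); take (15,16); take (21,22); take (24,25).
Selected 6 shows.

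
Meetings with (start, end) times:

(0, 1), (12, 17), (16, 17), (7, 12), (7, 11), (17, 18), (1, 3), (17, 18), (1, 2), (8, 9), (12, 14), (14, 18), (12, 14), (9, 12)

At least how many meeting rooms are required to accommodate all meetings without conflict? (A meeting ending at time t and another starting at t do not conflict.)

Count concurrent intervals with a sweep; the peak is the room count.
Events (time:±→running): 0:+→1 1:-→0 1:+→1 1:+→2 2:-→1 3:-→0 7:+→1 7:+→2 8:+→3 … peak 3.

3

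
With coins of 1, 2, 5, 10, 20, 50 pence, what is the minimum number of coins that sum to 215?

6

Greedy: take as many of the largest coin as possible, then repeat with the remainder.
215 − 4×50→15 − 1×10→5 − 1×5→0
Total coins = 4 + 1 + 1 = 6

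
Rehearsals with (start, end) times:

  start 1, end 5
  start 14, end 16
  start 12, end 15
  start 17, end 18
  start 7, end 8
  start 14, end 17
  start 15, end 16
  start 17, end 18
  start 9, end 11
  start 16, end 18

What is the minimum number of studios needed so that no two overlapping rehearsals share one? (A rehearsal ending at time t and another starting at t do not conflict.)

3

Events (time:±→running): 1:+→1 5:-→0 7:+→1 8:-→0 9:+→1 11:-→0 12:+→1 14:+→2 14:+→3 … peak 3.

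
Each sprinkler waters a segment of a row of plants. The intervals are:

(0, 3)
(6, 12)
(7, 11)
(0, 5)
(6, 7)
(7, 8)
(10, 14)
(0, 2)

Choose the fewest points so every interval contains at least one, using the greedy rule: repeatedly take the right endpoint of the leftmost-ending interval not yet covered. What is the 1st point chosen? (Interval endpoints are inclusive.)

By right end: [0,2]  [0,3]  [0,5]  [6,7]  [7,8]  [7,11]  [6,12]  [10,14]
[0,2] uncovered → point at 2; [6,7] uncovered → point at 7; [10,14] uncovered → point at 14.
Points: 2, 7, 14 (3 total).

2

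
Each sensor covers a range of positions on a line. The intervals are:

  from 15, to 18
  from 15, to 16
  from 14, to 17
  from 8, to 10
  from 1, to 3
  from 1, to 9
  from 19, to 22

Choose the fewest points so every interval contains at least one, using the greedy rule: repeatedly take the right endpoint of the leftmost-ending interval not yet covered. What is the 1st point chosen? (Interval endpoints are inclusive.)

3

Sorted: [1,3] [1,9] [8,10] [15,16] [14,17] [15,18] [19,22]
{[1,3],[1,9]} hit by 3; {[8,10]} hit by 10; {[15,16],[14,17],[15,18]} hit by 16; {[19,22]} hit by 22.
Points: 3, 10, 16, 22 (4 total).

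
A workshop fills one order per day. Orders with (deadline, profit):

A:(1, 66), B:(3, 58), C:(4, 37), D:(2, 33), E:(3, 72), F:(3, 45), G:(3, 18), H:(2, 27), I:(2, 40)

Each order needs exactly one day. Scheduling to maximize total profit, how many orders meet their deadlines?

Take jobs in profit order; each goes to the latest open slot no later than its deadline.
By profit: E(d3,72), A(d1,66), B(d3,58), F(d3,45), I(d2,40), C(d4,37), D(d2,33), H(d2,27), G(d3,18)
E→slot 3; A→slot 1; B→slot 2; F skipped; I skipped; C→slot 4; D skipped; H skipped; G skipped.
4 of 9 scheduled.

4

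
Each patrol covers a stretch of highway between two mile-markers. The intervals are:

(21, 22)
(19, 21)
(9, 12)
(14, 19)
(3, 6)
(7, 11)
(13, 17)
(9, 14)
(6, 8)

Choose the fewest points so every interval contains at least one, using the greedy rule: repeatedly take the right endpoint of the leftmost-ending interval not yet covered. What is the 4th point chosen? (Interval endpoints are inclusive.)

21

Sort by right endpoint; whenever an interval is uncovered, place a point at its right end.
Sorted: [3,6] [6,8] [7,11] [9,12] [9,14] [13,17] [14,19] [19,21] [21,22]
{[3,6],[6,8]} hit by 6; {[7,11],[9,12],[9,14]} hit by 11; {[13,17],[14,19]} hit by 17; {[19,21],[21,22]} hit by 21.
Points: 6, 11, 17, 21 (4 total).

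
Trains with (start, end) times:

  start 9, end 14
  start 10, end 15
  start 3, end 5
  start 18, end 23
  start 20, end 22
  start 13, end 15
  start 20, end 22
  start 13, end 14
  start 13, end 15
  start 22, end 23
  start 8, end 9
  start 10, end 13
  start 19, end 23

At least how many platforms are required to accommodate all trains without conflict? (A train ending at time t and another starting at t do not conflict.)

Events (time:±→running): 3:+→1 5:-→0 8:+→1 9:-→0 9:+→1 10:+→2 10:+→3 13:-→2 13:+→3 13:+→4 13:+→5 … peak 5.

5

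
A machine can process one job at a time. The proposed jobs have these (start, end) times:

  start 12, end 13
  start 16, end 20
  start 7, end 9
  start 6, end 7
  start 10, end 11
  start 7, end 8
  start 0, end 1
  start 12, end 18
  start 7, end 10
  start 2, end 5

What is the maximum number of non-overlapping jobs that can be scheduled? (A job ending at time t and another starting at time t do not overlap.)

Greedy by earliest finish: after sorting by end time, pick each interval compatible with the last pick.
By end time: (0,1), (2,5), (6,7), (7,8), (7,9), (7,10), (10,11), (12,13), (12,18), (16,20).
Pick (0,1); next start ≥ 1 → (2,5); next start ≥ 5 → (6,7); next start ≥ 7 → (7,8); next start ≥ 8 → (10,11); next start ≥ 11 → (12,13); next start ≥ 13 → (16,20).
Selected 7 jobs.

7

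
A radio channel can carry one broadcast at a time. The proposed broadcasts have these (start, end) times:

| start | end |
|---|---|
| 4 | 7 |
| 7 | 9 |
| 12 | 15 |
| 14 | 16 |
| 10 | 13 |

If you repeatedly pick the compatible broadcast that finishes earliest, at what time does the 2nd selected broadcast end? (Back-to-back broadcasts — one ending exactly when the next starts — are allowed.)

9

Sorted by end: (4,7)  (7,9)  (10,13)  (12,15)  (14,16)
take (4,7); take (7,9); take (10,13); take (14,16).
Selected: (4,7) (7,9) (10,13) (14,16)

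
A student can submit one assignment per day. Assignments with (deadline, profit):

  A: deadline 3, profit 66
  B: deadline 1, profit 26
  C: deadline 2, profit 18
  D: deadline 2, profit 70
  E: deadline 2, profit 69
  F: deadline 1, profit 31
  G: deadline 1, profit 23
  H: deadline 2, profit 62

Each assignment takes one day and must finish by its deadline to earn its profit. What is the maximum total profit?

205

Profit order: D=70 E=69 A=66 H=62 F=31 B=26 G=23 C=18
Assign: D→slot 2, E→slot 1, A→slot 3, H skipped, F skipped, B skipped, G skipped, C skipped.
Slots: [1:E] [2:D] [3:A]
Profit = 69 + 70 + 66 = 205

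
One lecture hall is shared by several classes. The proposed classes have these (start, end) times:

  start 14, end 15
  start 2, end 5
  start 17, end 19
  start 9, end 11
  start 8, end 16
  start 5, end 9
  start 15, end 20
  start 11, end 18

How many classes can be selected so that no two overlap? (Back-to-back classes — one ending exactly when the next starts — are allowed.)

5

By end time: (2,5), (5,9), (9,11), (14,15), (8,16), (11,18), (17,19), (15,20).
Pick (2,5); next start ≥ 5 → (5,9); next start ≥ 9 → (9,11); next start ≥ 11 → (14,15); next start ≥ 15 → (17,19).
Selected 5 classes.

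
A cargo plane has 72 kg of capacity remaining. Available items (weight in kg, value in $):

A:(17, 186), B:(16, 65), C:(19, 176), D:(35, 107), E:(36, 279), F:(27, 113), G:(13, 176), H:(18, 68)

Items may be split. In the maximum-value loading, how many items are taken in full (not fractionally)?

Ratios (sorted): G 13.54, A 10.94, C 9.26, E 7.75, F 4.19, B 4.06, H 3.78, D 3.06
take G (13 @ 176); take A (17 @ 186); take C (19 @ 176); take 23/36 of E → 178.25. Capacity used 72/72.
3 item(s) taken whole; one partial (take 23/36 of E).

3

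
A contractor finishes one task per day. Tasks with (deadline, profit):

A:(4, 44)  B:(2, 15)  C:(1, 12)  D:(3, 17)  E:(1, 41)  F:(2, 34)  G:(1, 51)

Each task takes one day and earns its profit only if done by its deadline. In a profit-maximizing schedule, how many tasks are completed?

4

Take jobs in profit order; each goes to the latest open slot no later than its deadline.
Profit order: G=51 A=44 E=41 F=34 D=17 B=15 C=12
Assign: G→slot 1, A→slot 4, E skipped, F→slot 2, D→slot 3, B skipped, C skipped.
Slots: [1:G] [2:F] [3:D] [4:A]
4 of 7 scheduled.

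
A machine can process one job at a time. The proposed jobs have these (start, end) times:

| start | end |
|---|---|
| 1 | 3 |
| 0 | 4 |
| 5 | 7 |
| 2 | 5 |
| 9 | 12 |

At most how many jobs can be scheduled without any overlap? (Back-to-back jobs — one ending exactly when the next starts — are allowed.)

Order by finish time; keep every interval that doesn't clash with the previous kept one.
Sorted by end: (1,3)  (0,4)  (2,5)  (5,7)  (9,12)
take (1,3); take (5,7); take (9,12).
Selected 3 jobs.

3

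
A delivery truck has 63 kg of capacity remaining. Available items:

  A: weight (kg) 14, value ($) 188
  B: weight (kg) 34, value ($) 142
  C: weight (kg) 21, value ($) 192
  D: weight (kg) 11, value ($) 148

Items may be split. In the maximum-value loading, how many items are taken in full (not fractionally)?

Ratios (sorted): D 13.45, A 13.43, C 9.14, B 4.18
take D (11 @ 148); take A (14 @ 188); take C (21 @ 192); take 17/34 of B → 71.00. Capacity used 63/63.
3 item(s) taken whole; one partial (take 17/34 of B).

3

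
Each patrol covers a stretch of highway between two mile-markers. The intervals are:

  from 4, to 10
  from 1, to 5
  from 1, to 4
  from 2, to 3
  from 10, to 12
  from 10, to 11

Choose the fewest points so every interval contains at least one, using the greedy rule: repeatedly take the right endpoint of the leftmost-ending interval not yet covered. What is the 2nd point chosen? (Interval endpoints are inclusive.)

10

Process intervals by earliest right end; each time one isn't hit yet, stab at its right endpoint.
Sorted: [2,3] [1,4] [1,5] [4,10] [10,11] [10,12]
{[2,3],[1,4],[1,5]} hit by 3; {[4,10],[10,11],[10,12]} hit by 10.
Points: 3, 10 (2 total).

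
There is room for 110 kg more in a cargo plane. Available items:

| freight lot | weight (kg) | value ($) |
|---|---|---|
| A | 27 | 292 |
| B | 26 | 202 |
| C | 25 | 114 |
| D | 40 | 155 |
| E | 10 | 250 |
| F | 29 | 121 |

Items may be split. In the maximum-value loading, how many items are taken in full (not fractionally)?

Ratios (sorted): E 25.00, A 10.81, B 7.77, C 4.56, F 4.17, D 3.88
take E (10 @ 250); take A (27 @ 292); take B (26 @ 202); take C (25 @ 114); take 22/29 of F → 91.79. Capacity used 110/110.
4 item(s) taken whole; one partial (take 22/29 of F).

4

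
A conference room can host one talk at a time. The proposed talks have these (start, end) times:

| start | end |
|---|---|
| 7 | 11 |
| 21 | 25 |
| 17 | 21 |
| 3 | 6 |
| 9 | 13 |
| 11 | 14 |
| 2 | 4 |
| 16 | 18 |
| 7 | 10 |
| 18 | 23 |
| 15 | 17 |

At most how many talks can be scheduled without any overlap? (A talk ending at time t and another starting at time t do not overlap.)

Sorted by end: (2,4)  (3,6)  (7,10)  (7,11)  (9,13)  (11,14)  (15,17)  (16,18)  (17,21)  (18,23)  (21,25)
take (2,4); skip (3,6); take (7,10); take (11,14); take (15,17); skip (16,18); take (17,21); skip (18,23); take (21,25).
Selected 6 talks.

6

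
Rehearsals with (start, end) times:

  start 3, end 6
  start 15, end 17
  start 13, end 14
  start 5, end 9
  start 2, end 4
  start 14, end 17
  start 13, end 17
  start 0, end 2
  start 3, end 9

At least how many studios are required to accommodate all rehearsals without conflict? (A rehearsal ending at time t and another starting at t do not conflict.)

3

The answer is the maximum number of intervals overlapping at any instant.
starts: [0, 2, 3, 3, 5, 13, 13, 14, 15]
ends:   [2, 4, 6, 9, 9, 14, 17, 17, 17]
s0→1 e2→0 s2→1 s3→2 s3→3  — peak 3.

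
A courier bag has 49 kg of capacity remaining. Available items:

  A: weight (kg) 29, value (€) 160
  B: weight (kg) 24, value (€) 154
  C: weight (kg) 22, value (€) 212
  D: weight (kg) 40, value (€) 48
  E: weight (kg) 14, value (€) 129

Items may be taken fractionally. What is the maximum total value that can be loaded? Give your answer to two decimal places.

Sort by value per unit weight and fill in that order.
Ratios (sorted): C 9.64, E 9.21, B 6.42, A 5.52, D 1.20
take C (22 @ 212); take E (14 @ 129); take 13/24 of B → 83.42. Capacity used 49/49.
Total value = 424.42

424.42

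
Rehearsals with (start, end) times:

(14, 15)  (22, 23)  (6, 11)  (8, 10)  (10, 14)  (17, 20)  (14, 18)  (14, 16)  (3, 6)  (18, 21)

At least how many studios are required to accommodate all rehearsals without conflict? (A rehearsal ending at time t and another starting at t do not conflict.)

3

The answer is the maximum number of intervals overlapping at any instant.
Events (time:±→running): 3:+→1 6:-→0 6:+→1 8:+→2 10:-→1 10:+→2 11:-→1 14:-→0 14:+→1 14:+→2 14:+→3 … peak 3.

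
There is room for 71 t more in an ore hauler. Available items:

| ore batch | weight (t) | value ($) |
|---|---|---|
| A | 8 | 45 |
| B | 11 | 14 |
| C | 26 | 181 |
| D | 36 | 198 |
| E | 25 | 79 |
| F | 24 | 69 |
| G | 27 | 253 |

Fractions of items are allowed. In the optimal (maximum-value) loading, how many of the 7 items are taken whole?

Greedy by value/weight ratio, highest first.
Ratios (sorted): G 9.37, C 6.96, A 5.62, D 5.50, E 3.16, F 2.88, B 1.27
take G (27 @ 253); take C (26 @ 181); take A (8 @ 45); take 10/36 of D → 55.00. Capacity used 71/71.
3 item(s) taken whole; one partial (take 10/36 of D).

3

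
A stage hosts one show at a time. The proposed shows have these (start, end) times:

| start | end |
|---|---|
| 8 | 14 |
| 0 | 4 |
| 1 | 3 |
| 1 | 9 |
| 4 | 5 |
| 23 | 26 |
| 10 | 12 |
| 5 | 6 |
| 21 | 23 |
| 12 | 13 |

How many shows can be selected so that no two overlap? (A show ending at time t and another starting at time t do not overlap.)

7

Greedy by earliest finish: after sorting by end time, pick each interval compatible with the last pick.
By end time: (1,3), (0,4), (4,5), (5,6), (1,9), (10,12), (12,13), (8,14), (21,23), (23,26).
Pick (1,3); next start ≥ 3 → (4,5); next start ≥ 5 → (5,6); next start ≥ 6 → (10,12); next start ≥ 12 → (12,13); next start ≥ 13 → (21,23); next start ≥ 23 → (23,26).
Selected 7 shows.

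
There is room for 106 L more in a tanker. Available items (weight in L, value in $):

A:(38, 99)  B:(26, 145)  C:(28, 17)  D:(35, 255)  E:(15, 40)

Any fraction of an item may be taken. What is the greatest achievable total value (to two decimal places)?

518.16

Ratios (sorted): D 7.29, B 5.58, E 2.67, A 2.61, C 0.61
take D (35 @ 255); take B (26 @ 145); take E (15 @ 40); take 30/38 of A → 78.16. Capacity used 106/106.
Total value = 518.16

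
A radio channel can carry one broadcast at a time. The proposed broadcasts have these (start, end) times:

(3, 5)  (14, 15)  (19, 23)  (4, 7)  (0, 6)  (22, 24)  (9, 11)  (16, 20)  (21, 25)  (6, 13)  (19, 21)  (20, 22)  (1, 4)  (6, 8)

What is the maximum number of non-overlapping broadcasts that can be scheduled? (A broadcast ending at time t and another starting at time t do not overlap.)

7

Sort by end time and greedily take each interval whose start is ≥ the last chosen end.
Sorted by end: (1,4)  (3,5)  (0,6)  (4,7)  (6,8)  (9,11)  (6,13)  (14,15)  (16,20)  (19,21)  (20,22)  (19,23)  (22,24)  (21,25)
take (1,4); skip (0,6); take (4,7); take (9,11); skip (6,13); take (14,15); take (16,20); take (20,22); skip (19,23); take (22,24).
Selected 7 broadcasts.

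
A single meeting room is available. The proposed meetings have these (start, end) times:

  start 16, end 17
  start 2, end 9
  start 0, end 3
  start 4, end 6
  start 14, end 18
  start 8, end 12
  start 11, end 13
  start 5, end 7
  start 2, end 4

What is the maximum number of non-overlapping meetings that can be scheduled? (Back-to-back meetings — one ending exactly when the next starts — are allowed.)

Sorted by end: (0,3)  (2,4)  (4,6)  (5,7)  (2,9)  (8,12)  (11,13)  (16,17)  (14,18)
take (0,3); take (4,6); take (8,12); take (16,17).
Selected 4 meetings.

4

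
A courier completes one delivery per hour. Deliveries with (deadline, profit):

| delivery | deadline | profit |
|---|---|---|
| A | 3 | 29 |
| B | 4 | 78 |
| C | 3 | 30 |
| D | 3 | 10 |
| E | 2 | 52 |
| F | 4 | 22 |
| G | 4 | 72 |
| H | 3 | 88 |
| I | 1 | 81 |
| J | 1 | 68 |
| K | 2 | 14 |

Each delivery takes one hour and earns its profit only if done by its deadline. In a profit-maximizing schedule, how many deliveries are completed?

Sort by profit descending; place each in the latest free slot ≤ its deadline.
By profit: H(d3,88), I(d1,81), B(d4,78), G(d4,72), J(d1,68), E(d2,52), C(d3,30), A(d3,29), F(d4,22), K(d2,14), D(d3,10)
H→slot 3; I→slot 1; B→slot 4; G→slot 2; J skipped; E skipped; C skipped; A skipped; F skipped; K skipped; D skipped.
4 of 11 scheduled.

4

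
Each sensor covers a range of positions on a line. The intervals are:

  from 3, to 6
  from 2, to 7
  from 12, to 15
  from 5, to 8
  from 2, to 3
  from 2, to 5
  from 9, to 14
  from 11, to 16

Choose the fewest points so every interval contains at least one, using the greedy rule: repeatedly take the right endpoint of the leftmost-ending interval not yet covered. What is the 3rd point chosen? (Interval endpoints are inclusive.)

14

Sort by right endpoint; whenever an interval is uncovered, place a point at its right end.
Sorted: [2,3] [2,5] [3,6] [2,7] [5,8] [9,14] [12,15] [11,16]
{[2,3],[2,5],[3,6],[2,7]} hit by 3; {[5,8]} hit by 8; {[9,14],[12,15],[11,16]} hit by 14.
Points: 3, 8, 14 (3 total).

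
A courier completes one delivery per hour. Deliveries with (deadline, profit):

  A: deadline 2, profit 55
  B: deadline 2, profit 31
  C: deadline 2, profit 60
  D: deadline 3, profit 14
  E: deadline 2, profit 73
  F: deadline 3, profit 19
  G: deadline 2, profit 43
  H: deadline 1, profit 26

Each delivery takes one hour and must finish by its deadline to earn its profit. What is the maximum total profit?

152

Sort by profit descending; place each in the latest free slot ≤ its deadline.
By profit: E(d2,73), C(d2,60), A(d2,55), G(d2,43), B(d2,31), H(d1,26), F(d3,19), D(d3,14)
E→slot 2; C→slot 1; A skipped; G skipped; B skipped; H skipped; F→slot 3; D skipped.
Profit = 60 + 73 + 19 = 152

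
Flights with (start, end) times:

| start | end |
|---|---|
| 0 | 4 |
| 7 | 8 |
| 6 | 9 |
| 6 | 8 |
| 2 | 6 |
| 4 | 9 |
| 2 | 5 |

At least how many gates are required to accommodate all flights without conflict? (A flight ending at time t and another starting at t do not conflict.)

4

starts: [0, 2, 2, 4, 6, 6, 7]
ends:   [4, 5, 6, 8, 8, 9, 9]
s0→1 s2→2 s2→3 e4→2 s4→3 e5→2 e6→1 s6→2 s6→3 s7→4  — peak 4.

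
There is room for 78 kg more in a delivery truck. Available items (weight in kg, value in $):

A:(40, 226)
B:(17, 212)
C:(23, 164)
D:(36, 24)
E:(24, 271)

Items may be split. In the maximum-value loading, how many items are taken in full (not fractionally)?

Greedy by value/weight ratio, highest first.
Ratios (sorted): B 12.47, E 11.29, C 7.13, A 5.65, D 0.67
take B (17 @ 212); take E (24 @ 271); take C (23 @ 164); take 14/40 of A → 79.10. Capacity used 78/78.
3 item(s) taken whole; one partial (take 14/40 of A).

3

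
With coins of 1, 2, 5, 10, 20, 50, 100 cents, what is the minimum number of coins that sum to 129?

Use the largest denomination that fits, subtract, and repeat.
129 − 1×100→29 − 1×20→9 − 1×5→4 − 2×2→0
Total coins = 1 + 1 + 1 + 2 = 5

5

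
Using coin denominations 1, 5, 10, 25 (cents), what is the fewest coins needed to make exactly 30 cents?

30 − 1×25→5 − 1×5→0
Total coins = 1 + 1 = 2

2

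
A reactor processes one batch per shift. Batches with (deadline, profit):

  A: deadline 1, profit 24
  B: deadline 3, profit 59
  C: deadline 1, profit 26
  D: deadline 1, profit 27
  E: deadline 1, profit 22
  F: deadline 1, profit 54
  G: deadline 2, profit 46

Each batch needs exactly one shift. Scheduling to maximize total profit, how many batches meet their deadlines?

3

Sort by profit descending; place each in the latest free slot ≤ its deadline.
Profit order: B=59 F=54 G=46 D=27 C=26 A=24 E=22
Assign: B→slot 3, F→slot 1, G→slot 2, D skipped, C skipped, A skipped, E skipped.
Slots: [1:F] [2:G] [3:B]
3 of 7 scheduled.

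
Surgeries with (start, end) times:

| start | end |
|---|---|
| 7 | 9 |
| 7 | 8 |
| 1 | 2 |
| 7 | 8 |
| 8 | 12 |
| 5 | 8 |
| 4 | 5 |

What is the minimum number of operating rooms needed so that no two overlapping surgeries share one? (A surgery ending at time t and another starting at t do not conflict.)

Count concurrent intervals with a sweep; the peak is the room count.
Events (time:±→running): 1:+→1 2:-→0 4:+→1 5:-→0 5:+→1 7:+→2 7:+→3 7:+→4 … peak 4.

4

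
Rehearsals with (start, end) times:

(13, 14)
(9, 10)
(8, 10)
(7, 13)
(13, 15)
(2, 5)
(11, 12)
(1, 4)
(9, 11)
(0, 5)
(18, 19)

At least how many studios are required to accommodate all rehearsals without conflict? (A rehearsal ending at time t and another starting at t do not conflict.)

Events (time:±→running): 0:+→1 1:+→2 2:+→3 4:-→2 5:-→1 5:-→0 7:+→1 8:+→2 9:+→3 9:+→4 … peak 4.

4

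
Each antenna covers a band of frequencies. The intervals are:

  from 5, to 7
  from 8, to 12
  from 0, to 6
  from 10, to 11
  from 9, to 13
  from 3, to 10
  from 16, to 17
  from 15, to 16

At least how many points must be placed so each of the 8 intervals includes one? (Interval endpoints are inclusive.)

3

Sort by right endpoint; whenever an interval is uncovered, place a point at its right end.
Sorted: [0,6] [5,7] [3,10] [10,11] [8,12] [9,13] [15,16] [16,17]
{[0,6],[5,7],[3,10]} hit by 6; {[10,11],[8,12],[9,13]} hit by 11; {[15,16],[16,17]} hit by 16.
Points: 6, 11, 16 (3 total).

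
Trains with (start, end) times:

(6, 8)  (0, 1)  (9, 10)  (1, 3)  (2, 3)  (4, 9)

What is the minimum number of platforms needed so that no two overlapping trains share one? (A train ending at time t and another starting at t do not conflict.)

Count concurrent intervals with a sweep; the peak is the room count.
starts: [0, 1, 2, 4, 6, 9]
ends:   [1, 3, 3, 8, 9, 10]
s0→1 e1→0 s1→1 s2→2  — peak 2.

2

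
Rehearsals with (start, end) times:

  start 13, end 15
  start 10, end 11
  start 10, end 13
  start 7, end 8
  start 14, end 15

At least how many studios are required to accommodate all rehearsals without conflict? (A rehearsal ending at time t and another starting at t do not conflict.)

2

Count concurrent intervals with a sweep; the peak is the room count.
Events (time:±→running): 7:+→1 8:-→0 10:+→1 10:+→2 … peak 2.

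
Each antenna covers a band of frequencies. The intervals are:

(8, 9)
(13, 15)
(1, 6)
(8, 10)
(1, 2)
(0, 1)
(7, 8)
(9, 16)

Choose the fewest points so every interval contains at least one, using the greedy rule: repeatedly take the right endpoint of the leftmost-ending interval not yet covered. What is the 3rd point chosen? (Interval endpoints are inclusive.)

15

Sort by right endpoint; whenever an interval is uncovered, place a point at its right end.
Sorted: [0,1] [1,2] [1,6] [7,8] [8,9] [8,10] [13,15] [9,16]
{[0,1],[1,2],[1,6]} hit by 1; {[7,8],[8,9],[8,10]} hit by 8; {[13,15],[9,16]} hit by 15.
Points: 1, 8, 15 (3 total).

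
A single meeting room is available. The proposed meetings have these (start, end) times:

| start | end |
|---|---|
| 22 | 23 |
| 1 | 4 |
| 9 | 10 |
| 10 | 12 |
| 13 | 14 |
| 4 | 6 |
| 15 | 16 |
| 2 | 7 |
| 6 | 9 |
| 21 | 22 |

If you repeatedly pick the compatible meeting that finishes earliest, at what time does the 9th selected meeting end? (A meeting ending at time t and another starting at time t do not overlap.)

23

By end time: (1,4), (4,6), (2,7), (6,9), (9,10), (10,12), (13,14), (15,16), (21,22), (22,23).
Pick (1,4); next start ≥ 4 → (4,6); next start ≥ 6 → (6,9); next start ≥ 9 → (9,10); next start ≥ 10 → (10,12); next start ≥ 12 → (13,14); next start ≥ 14 → (15,16); next start ≥ 16 → (21,22); next start ≥ 22 → (22,23).
Selected: (1,4) (4,6) (6,9) (9,10) (10,12) (13,14) (15,16) (21,22) (22,23)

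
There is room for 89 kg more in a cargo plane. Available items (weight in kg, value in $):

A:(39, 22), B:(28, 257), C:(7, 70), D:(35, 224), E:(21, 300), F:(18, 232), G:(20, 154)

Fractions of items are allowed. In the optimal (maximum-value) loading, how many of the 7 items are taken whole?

Ratios (sorted): E 14.29, F 12.89, C 10.00, B 9.18, G 7.70, D 6.40, A 0.56
take E (21 @ 300); take F (18 @ 232); take C (7 @ 70); take B (28 @ 257); take 15/20 of G → 115.50. Capacity used 89/89.
4 item(s) taken whole; one partial (take 15/20 of G).

4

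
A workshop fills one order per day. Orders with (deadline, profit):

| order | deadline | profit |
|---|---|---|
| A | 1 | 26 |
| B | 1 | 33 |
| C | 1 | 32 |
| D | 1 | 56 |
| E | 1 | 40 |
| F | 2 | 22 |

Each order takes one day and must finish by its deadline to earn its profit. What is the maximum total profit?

Profit order: D=56 E=40 B=33 C=32 A=26 F=22
Assign: D→slot 1, E skipped, B skipped, C skipped, A skipped, F→slot 2.
Slots: [1:D] [2:F]
Profit = 56 + 22 = 78

78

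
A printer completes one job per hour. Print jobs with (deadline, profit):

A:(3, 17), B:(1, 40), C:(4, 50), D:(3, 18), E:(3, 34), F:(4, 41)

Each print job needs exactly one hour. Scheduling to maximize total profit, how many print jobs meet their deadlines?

4

Take jobs in profit order; each goes to the latest open slot no later than its deadline.
By profit: C(d4,50), F(d4,41), B(d1,40), E(d3,34), D(d3,18), A(d3,17)
C→slot 4; F→slot 3; B→slot 1; E→slot 2; D skipped; A skipped.
4 of 6 scheduled.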